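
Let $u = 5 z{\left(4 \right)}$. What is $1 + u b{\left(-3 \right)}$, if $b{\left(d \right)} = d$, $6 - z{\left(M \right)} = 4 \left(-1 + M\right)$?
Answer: $91$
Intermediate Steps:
$z{\left(M \right)} = 10 - 4 M$ ($z{\left(M \right)} = 6 - 4 \left(-1 + M\right) = 6 - \left(-4 + 4 M\right) = 10 - 4 M$)
$u = -30$ ($u = 5 \left(10 - 16\right) = 5 \left(-6\right) = -30$)
$1 + u b{\left(-3 \right)} = 1 - -90 = 1 + 90 = 91$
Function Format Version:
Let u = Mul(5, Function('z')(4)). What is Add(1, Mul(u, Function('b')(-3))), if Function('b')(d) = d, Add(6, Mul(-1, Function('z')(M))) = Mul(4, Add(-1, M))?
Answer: 91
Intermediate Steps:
Function('z')(M) = Add(10, Mul(-4, M)) (Function('z')(M) = Add(6, Mul(-1, Mul(4, Add(-1, M)))) = Add(6, Mul(-1, Add(-4, Mul(4, M)))) = Add(6, Add(4, Mul(-4, M))) = Add(10, Mul(-4, M)))
u = -30 (u = Mul(5, Add(10, Mul(-4, 4))) = Mul(5, Add(10, -16)) = Mul(5, -6) = -30)
Add(1, Mul(u, Function('b')(-3))) = Add(1, Mul(-30, -3)) = Add(1, 90) = 91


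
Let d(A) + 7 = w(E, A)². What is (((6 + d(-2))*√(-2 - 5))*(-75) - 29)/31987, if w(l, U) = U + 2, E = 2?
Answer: -1/1103 + 75*I*√7/31987 ≈ -0.00090662 + 0.0062035*I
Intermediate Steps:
w(l, U) = 2 + U
d(A) = -7 + (2 + A)²
(((6 + d(-2))*√(-2 - 5))*(-75) - 29)/31987 = (((6 + (-7 + (2 - 2)²))*√(-2 - 5))*(-75) - 29)/31987 = (((6 + (-7 + 0²))*√(-7))*(-75) - 29)*(1/31987) = (((6 + (-7 + 0))*(I*√7))*(-75) - 29)*(1/31987) = (((6 - 7)*(I*√7))*(-75) - 29)*(1/31987) = (-I*√7*(-75) - 29)*(1/31987) = (75*I*√7 - 29)*(1/31987) = (-29 + 75*I*√7)*(1/31987) = -1/1103 + 75*I*√7/31987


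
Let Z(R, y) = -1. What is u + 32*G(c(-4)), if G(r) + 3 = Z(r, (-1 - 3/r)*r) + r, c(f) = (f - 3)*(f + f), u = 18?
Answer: 1682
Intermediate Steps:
c(f) = 2*f*(-3 + f) (c(f) = (-3 + f)*(2*f) = 2*f*(-3 + f))
G(r) = -4 + r (G(r) = -3 + (-1 + r) = -4 + r)
u + 32*G(c(-4)) = 18 + 32*(-4 + 2*(-4)*(-3 - 4)) = 18 + 32*(-4 + 2*(-4)*(-7)) = 18 + 32*(-4 + 56) = 18 + 32*52 = 18 + 1664 = 1682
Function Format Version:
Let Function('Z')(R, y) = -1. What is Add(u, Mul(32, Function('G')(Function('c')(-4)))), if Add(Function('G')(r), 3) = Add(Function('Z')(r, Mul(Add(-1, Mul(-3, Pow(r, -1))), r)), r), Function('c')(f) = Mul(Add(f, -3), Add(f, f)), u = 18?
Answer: 1682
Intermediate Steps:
Function('c')(f) = Mul(2, f, Add(-3, f)) (Function('c')(f) = Mul(Add(-3, f), Mul(2, f)) = Mul(2, f, Add(-3, f)))
Function('G')(r) = Add(-4, r) (Function('G')(r) = Add(-3, Add(-1, r)) = Add(-4, r))
Add(u, Mul(32, Function('G')(Function('c')(-4)))) = Add(18, Mul(32, Add(-4, Mul(2, -4, Add(-3, -4))))) = Add(18, Mul(32, Add(-4, Mul(2, -4, -7)))) = Add(18, Mul(32, Add(-4, 56))) = Add(18, Mul(32, 52)) = Add(18, 1664) = 1682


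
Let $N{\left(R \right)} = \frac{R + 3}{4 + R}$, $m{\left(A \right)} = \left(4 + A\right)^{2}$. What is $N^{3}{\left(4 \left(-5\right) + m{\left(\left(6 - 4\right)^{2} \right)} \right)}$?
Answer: $\frac{103823}{110592} \approx 0.93879$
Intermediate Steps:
$N{\left(R \right)} = \frac{3 + R}{4 + R}$
$N^{3}{\left(4 \left(-5\right) + m{\left(\left(6 - 4\right)^{2} \right)} \right)} = \left(\frac{3 + \left(4 \left(-5\right) + \left(4 + \left(6 - 4\right)^{2}\right)^{2}\right)}{4 + \left(4 \left(-5\right) + \left(4 + \left(6 - 4\right)^{2}\right)^{2}\right)}\right)^{3} = \left(\frac{3 - \left(20 - \left(4 + 2^{2}\right)^{2}\right)}{4 - \left(20 - \left(4 + 2^{2}\right)^{2}\right)}\right)^{3} = \left(\frac{3 - \left(20 - \left(4 + 4\right)^{2}\right)}{4 - \left(20 - \left(4 + 4\right)^{2}\right)}\right)^{3} = \left(\frac{3 - \left(20 - 8^{2}\right)}{4 - \left(20 - 8^{2}\right)}\right)^{3} = \left(\frac{3 + \left(-20 + 64\right)}{4 + \left(-20 + 64\right)}\right)^{3} = \left(\frac{3 + 44}{4 + 44}\right)^{3} = \left(\frac{1}{48} \cdot 47\right)^{3} = \left(\frac{47}{48}\right)^{3} = \frac{103823}{110592}$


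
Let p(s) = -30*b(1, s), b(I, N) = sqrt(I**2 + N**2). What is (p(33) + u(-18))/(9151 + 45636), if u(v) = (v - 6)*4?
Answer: -96/54787 - 30*sqrt(1090)/54787 ≈ -0.019831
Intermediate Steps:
p(s) = -30*sqrt(1 + s**2) (p(s) = -30*sqrt(1**2 + s**2) = -30*sqrt(1 + s**2))
u(v) = -24 + 4*v (u(v) = (-6 + v)*4 = -24 + 4*v)
(p(33) + u(-18))/(9151 + 45636) = (-30*sqrt(1 + 33**2) + (-24 + 4*(-18)))/(9151 + 45636) = (-30*sqrt(1 + 1089) + (-24 - 72))/54787 = (-30*sqrt(1090) - 96)*(1/54787) = (-96 - 30*sqrt(1090))*(1/54787) = -96/54787 - 30*sqrt(1090)/54787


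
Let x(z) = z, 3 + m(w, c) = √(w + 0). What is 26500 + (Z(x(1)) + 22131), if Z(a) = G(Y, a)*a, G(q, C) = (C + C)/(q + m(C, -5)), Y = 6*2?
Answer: 243156/5 ≈ 48631.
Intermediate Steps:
m(w, c) = -3 + √w (m(w, c) = -3 + √(w + 0) = -3 + √w)
Y = 12
G(q, C) = 2*C/(-3 + q + √C) (G(q, C) = (C + C)/(q + (-3 + √C)) = (2*C)/(-3 + q + √C) = 2*C/(-3 + q + √C))
Z(a) = 2*a²/(9 + √a) (Z(a) = (2*a/(-3 + 12 + √a))*a = (2*a/(9 + √a))*a = 2*a²/(9 + √a))
26500 + (Z(x(1)) + 22131) = 26500 + (2*1²/(9 + √1) + 22131) = 26500 + (2*1/(9 + 1) + 22131) = 26500 + (2*1/10 + 22131) = 26500 + (2*1*(⅒) + 22131) = 26500 + (⅕ + 22131) = 26500 + 110656/5 = 243156/5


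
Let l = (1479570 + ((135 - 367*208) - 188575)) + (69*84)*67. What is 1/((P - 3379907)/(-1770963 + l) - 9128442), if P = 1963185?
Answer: -167837/1532088903232 ≈ -1.0955e-7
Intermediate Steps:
l = 1603126 (l = (1479570 + ((135 - 76336) - 188575)) + 5796*67 = (1479570 + (-76201 - 188575)) + 388332 = (1479570 - 264776) + 388332 = 1214794 + 388332 = 1603126)
1/((P - 3379907)/(-1770963 + l) - 9128442) = 1/((1963185 - 3379907)/(-1770963 + 1603126) - 9128442) = 1/(-1416722/(-167837) - 9128442) = 1/(-1416722*(-1/167837) - 9128442) = 1/(1416722/167837 - 9128442) = 1/(-1532088903232/167837) = -167837/1532088903232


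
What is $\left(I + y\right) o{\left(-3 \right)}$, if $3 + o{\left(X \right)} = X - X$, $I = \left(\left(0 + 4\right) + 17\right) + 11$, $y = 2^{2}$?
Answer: $-108$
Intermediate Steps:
$y = 4$
$I = 32$ ($I = \left(4 + 17\right) + 11 = 21 + 11 = 32$)
$o{\left(X \right)} = -3$ ($o{\left(X \right)} = -3 + \left(X - X\right) = -3 + 0 = -3$)
$\left(I + y\right) o{\left(-3 \right)} = \left(32 + 4\right) \left(-3\right) = 36 \left(-3\right) = -108$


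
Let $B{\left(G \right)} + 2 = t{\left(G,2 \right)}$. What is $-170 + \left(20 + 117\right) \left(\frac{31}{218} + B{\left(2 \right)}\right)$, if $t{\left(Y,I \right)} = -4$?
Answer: $- \frac{212009}{218} \approx -972.52$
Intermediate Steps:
$B{\left(G \right)} = -6$ ($B{\left(G \right)} = -2 - 4 = -6$)
$-170 + \left(20 + 117\right) \left(\frac{31}{218} + B{\left(2 \right)}\right) = -170 + \left(20 + 117\right) \left(\frac{31}{218} - 6\right) = -170 + 137 \left(31 \cdot \frac{1}{218} - 6\right) = -170 + 137 \left(\frac{31}{218} - 6\right) = -170 + 137 \left(- \frac{1277}{218}\right) = -170 - \frac{174949}{218} = - \frac{212009}{218}$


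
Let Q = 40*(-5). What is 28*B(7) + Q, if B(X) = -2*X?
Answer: -592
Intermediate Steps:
Q = -200
28*B(7) + Q = 28*(-2*7) - 200 = 28*(-14) - 200 = -392 - 200 = -592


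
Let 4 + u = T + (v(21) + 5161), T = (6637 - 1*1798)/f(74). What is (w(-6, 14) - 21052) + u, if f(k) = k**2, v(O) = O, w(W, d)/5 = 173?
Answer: -82184445/5476 ≈ -15008.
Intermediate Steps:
w(W, d) = 865 (w(W, d) = 5*173 = 865)
T = 4839/5476 (T = (6637 - 1*1798)/(74**2) = (6637 - 1798)/5476 = 4839*(1/5476) = 4839/5476 ≈ 0.88367)
u = 28359567/5476 (u = -4 + (4839/5476 + (21 + 5161)) = -4 + (4839/5476 + 5182) = -4 + 28381471/5476 = 28359567/5476 ≈ 5178.9)
(w(-6, 14) - 21052) + u = (865 - 21052) + 28359567/5476 = -20187 + 28359567/5476 = -82184445/5476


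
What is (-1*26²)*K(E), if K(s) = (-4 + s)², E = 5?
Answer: -676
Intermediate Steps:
(-1*26²)*K(E) = (-1*26²)*(-4 + 5)² = -1*676*1² = -676*1 = -676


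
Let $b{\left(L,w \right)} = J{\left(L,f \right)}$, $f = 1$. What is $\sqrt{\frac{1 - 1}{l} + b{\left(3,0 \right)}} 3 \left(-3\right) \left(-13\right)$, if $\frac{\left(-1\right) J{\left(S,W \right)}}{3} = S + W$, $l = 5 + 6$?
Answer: $234 i \sqrt{3} \approx 405.3 i$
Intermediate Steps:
$l = 11$
$J{\left(S,W \right)} = - 3 S - 3 W$ ($J{\left(S,W \right)} = - 3 \left(S + W\right) = - 3 S - 3 W$)
$b{\left(L,w \right)} = -3 - 3 L$ ($b{\left(L,w \right)} = - 3 L - 3 = -3 - 3 L$)
$\sqrt{\frac{1 - 1}{l} + b{\left(3,0 \right)}} 3 \left(-3\right) \left(-13\right) = \sqrt{\frac{1 - 1}{11} - 12} \cdot 3 \left(-3\right) \left(-13\right) = \sqrt{0 \cdot \frac{1}{11} - 12} \left(-9\right) \left(-13\right) = \sqrt{0 - 12} \left(-9\right) \left(-13\right) = \sqrt{-12} \left(-9\right) \left(-13\right) = 2 i \sqrt{3} \left(-9\right) \left(-13\right) = - 18 i \sqrt{3} \left(-13\right) = 234 i \sqrt{3}$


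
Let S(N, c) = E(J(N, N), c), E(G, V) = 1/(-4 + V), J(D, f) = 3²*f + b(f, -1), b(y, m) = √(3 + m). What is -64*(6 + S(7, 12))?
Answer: -392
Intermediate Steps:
J(D, f) = √2 + 9*f (J(D, f) = 3²*f + √(3 - 1) = 9*f + √2 = √2 + 9*f)
S(N, c) = 1/(-4 + c)
-64*(6 + S(7, 12)) = -64*(6 + 1/(-4 + 12)) = -64*(6 + 1/8) = -64*(6 + ⅛) = -64*49/8 = -392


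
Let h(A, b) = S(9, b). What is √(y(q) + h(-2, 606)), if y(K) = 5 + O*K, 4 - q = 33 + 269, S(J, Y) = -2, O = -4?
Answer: √1195 ≈ 34.569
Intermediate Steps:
q = -298 (q = 4 - (33 + 269) = 4 - 1*302 = 4 - 302 = -298)
h(A, b) = -2
y(K) = 5 - 4*K
√(y(q) + h(-2, 606)) = √((5 - 4*(-298)) - 2) = √((5 + 1192) - 2) = √(1197 - 2) = √1195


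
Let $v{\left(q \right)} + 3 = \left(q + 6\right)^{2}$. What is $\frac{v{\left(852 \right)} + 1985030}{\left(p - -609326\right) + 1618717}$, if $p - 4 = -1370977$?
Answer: $\frac{2721191}{857070} \approx 3.175$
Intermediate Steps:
$p = -1370973$ ($p = 4 - 1370977 = -1370973$)
$v{\left(q \right)} = -3 + \left(6 + q\right)^{2}$ ($v{\left(q \right)} = -3 + \left(q + 6\right)^{2} = -3 + \left(6 + q\right)^{2}$)
$\frac{v{\left(852 \right)} + 1985030}{\left(p - -609326\right) + 1618717} = \frac{\left(-3 + \left(6 + 852\right)^{2}\right) + 1985030}{\left(-1370973 - -609326\right) + 1618717} = \frac{\left(-3 + 858^{2}\right) + 1985030}{\left(-1370973 + 609326\right) + 1618717} = \frac{\left(-3 + 736164\right) + 1985030}{-761647 + 1618717} = \frac{736161 + 1985030}{857070} = 2721191 \cdot \frac{1}{857070} = \frac{2721191}{857070}$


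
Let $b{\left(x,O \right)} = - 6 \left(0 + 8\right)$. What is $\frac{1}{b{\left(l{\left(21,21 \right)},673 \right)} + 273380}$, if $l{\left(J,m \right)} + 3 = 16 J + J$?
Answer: $\frac{1}{273332} \approx 3.6586 \cdot 10^{-6}$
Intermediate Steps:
$l{\left(J,m \right)} = -3 + 17 J$ ($l{\left(J,m \right)} = -3 + \left(16 J + J\right) = -3 + 17 J$)
$b{\left(x,O \right)} = -48$ ($b{\left(x,O \right)} = \left(-6\right) 8 = -48$)
$\frac{1}{b{\left(l{\left(21,21 \right)},673 \right)} + 273380} = \frac{1}{-48 + 273380} = \frac{1}{273332}$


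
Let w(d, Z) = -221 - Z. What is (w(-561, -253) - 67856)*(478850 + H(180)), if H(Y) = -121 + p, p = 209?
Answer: -32483490912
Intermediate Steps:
H(Y) = 88 (H(Y) = -121 + 209 = 88)
(w(-561, -253) - 67856)*(478850 + H(180)) = ((-221 - 1*(-253)) - 67856)*(478850 + 88) = ((-221 + 253) - 67856)*478938 = (32 - 67856)*478938 = -67824*478938 = -32483490912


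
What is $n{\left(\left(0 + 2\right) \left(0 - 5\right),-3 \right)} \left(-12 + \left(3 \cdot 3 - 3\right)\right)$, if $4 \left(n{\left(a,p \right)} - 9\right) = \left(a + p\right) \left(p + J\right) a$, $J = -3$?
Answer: $1116$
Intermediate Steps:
$n{\left(a,p \right)} = 9 + \frac{a \left(-3 + p\right) \left(a + p\right)}{4}$ ($n{\left(a,p \right)} = 9 + \frac{\left(a + p\right) \left(p - 3\right) a}{4} = 9 + \frac{\left(a + p\right) \left(-3 + p\right) a}{4} = 9 + \frac{\left(-3 + p\right) \left(a + p\right) a}{4} = 9 + \frac{a \left(-3 + p\right) \left(a + p\right)}{4}$)
$n{\left(\left(0 + 2\right) \left(0 - 5\right),-3 \right)} \left(-12 + \left(3 \cdot 3 - 3\right)\right) = \left(9 - \frac{3 \left(\left(0 + 2\right) \left(0 - 5\right)\right)^{2}}{4} - \frac{3}{4} \left(0 + 2\right) \left(0 - 5\right) \left(-3\right) + \frac{\left(0 + 2\right) \left(0 - 5\right) \left(-3\right)^{2}}{4} + \frac{1}{4} \left(-3\right) \left(\left(0 + 2\right) \left(0 - 5\right)\right)^{2}\right) \left(-12 + \left(3 \cdot 3 - 3\right)\right) = \left(9 - \frac{3 \left(2 \left(-5\right)\right)^{2}}{4} - \frac{3}{4} \cdot 2 \left(-5\right) \left(-3\right) + \frac{1}{4} \cdot 2 \left(-5\right) 9 + \frac{1}{4} \left(-3\right) \left(2 \left(-5\right)\right)^{2}\right) \left(-12 + \left(9 - 3\right)\right) = \left(9 - \frac{3 \left(-10\right)^{2}}{4} - \left(- \frac{15}{2}\right) \left(-3\right) + \frac{1}{4} \left(-10\right) 9 + \frac{1}{4} \left(-3\right) \left(-10\right)^{2}\right) \left(-12 + 6\right) = \left(9 - 75 - \frac{45}{2} - \frac{45}{2} + \frac{1}{4} \left(-3\right) 100\right) \left(-6\right) = \left(9 - 75 - \frac{45}{2} - \frac{45}{2} - 75\right) \left(-6\right) = \left(-186\right) \left(-6\right) = 1116$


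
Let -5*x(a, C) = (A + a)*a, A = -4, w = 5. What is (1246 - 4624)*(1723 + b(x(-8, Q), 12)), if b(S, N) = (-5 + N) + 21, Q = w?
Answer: -5914878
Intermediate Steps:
Q = 5
x(a, C) = -a*(-4 + a)/5 (x(a, C) = -(-4 + a)*a/5 = -a*(-4 + a)/5)
b(S, N) = 16 + N
(1246 - 4624)*(1723 + b(x(-8, Q), 12)) = (1246 - 4624)*(1723 + (16 + 12)) = -3378*(1723 + 28) = -3378*1751 = -5914878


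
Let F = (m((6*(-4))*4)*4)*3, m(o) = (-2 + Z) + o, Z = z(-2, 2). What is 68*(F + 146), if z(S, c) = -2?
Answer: -71672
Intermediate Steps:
Z = -2
m(o) = -4 + o (m(o) = (-2 - 2) + o = -4 + o)
F = -1200 (F = ((-4 + (6*(-4))*4)*4)*3 = ((-4 - 24*4)*4)*3 = ((-4 - 96)*4)*3 = -100*4*3 = -400*3 = -1200)
68*(F + 146) = 68*(-1200 + 146) = 68*(-1054) = -71672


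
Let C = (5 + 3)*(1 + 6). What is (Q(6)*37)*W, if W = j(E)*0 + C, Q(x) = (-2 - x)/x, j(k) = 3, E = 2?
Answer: -8288/3 ≈ -2762.7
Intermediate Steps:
C = 56 (C = 8*7 = 56)
Q(x) = (-2 - x)/x
W = 56 (W = 3*0 + 56 = 0 + 56 = 56)
(Q(6)*37)*W = (((-2 - 1*6)/6)*37)*56 = (((-2 - 6)/6)*37)*56 = (((⅙)*(-8))*37)*56 = -4/3*37*56 = -148/3*56 = -8288/3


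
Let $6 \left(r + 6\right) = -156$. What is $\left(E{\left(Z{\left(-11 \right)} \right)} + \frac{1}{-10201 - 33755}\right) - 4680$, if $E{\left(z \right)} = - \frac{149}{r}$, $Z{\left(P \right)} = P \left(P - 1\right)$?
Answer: $- \frac{1644075287}{351648} \approx -4675.3$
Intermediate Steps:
$r = -32$ ($r = -6 + \frac{1}{6} \left(-156\right) = -6 - 26 = -32$)
$Z{\left(P \right)} = P \left(-1 + P\right)$
$E{\left(z \right)} = \frac{149}{32}$ ($E{\left(z \right)} = - \frac{149}{-32} = \left(-149\right) \left(- \frac{1}{32}\right) = \frac{149}{32}$)
$\left(E{\left(Z{\left(-11 \right)} \right)} + \frac{1}{-10201 - 33755}\right) - 4680 = \left(\frac{149}{32} + \frac{1}{-10201 - 33755}\right) - 4680 = \left(\frac{149}{32} + \frac{1}{-43956}\right) - 4680 = \left(\frac{149}{32} - \frac{1}{43956}\right) - 4680 = \frac{1637353}{351648} - 4680 = - \frac{1644075287}{351648}$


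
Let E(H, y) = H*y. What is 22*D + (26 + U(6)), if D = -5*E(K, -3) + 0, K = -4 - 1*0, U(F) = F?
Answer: -1288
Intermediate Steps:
K = -4 (K = -4 + 0 = -4)
D = -60 (D = -(-20)*(-3) + 0 = -5*12 + 0 = -60 + 0 = -60)
22*D + (26 + U(6)) = 22*(-60) + (26 + 6) = -1320 + 32 = -1288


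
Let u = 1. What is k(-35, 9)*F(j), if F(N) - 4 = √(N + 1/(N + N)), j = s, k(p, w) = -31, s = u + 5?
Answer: -124 - 31*√219/6 ≈ -200.46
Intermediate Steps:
s = 6 (s = 1 + 5 = 6)
j = 6
F(N) = 4 + √(N + 1/(2*N)) (F(N) = 4 + √(N + 1/(N + N)) = 4 + √(N + 1/(2*N)))
k(-35, 9)*F(j) = -31*(4 + √(2/6 + 4*6)/2) = -31*(4 + √(2*(⅙) + 24)/2) = -31*(4 + √(⅓ + 24)/2) = -31*(4 + √(73/3)/2) = -31*(4 + (√219/3)/2) = -31*(4 + √219/6) = -124 - 31*√219/6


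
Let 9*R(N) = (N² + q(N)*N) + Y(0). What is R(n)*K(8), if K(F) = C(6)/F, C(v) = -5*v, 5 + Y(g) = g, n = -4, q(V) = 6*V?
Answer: -535/12 ≈ -44.583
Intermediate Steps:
Y(g) = -5 + g
R(N) = -5/9 + 7*N²/9 (R(N) = ((N² + (6*N)*N) + (-5 + 0))/9 = ((N² + 6*N²) - 5)/9 = (7*N² - 5)/9 = (-5 + 7*N²)/9 = -5/9 + 7*N²/9)
K(F) = -30/F (K(F) = (-5*6)/F = -30/F)
R(n)*K(8) = (-5/9 + (7/9)*(-4)²)*(-30/8) = (-5/9 + (7/9)*16)*(-30*⅛) = (-5/9 + 112/9)*(-15/4) = (107/9)*(-15/4) = -535/12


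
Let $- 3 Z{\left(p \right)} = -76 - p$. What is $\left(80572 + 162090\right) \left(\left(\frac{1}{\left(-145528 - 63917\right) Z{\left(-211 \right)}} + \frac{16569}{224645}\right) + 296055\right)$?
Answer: $\frac{30421704560207838746638}{423456948225} \approx 7.1841 \cdot 10^{10}$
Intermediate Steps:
$Z{\left(p \right)} = \frac{76}{3} + \frac{p}{3}$ ($Z{\left(p \right)} = - \frac{-76 - p}{3} = \frac{76}{3} + \frac{p}{3}$)
$\left(80572 + 162090\right) \left(\left(\frac{1}{\left(-145528 - 63917\right) Z{\left(-211 \right)}} + \frac{16569}{224645}\right) + 296055\right) = \left(80572 + 162090\right) \left(\left(\frac{1}{\left(-145528 - 63917\right) \left(\frac{76}{3} + \frac{1}{3} \left(-211\right)\right)} + \frac{16569}{224645}\right) + 296055\right) = 242662 \left(\left(\frac{1}{\left(-209445\right) \left(\frac{76}{3} - \frac{211}{3}\right)} + 16569 \cdot \frac{1}{224645}\right) + 296055\right) = 242662 \left(\left(- \frac{1}{209445 \left(-45\right)} + \frac{16569}{224645}\right) + 296055\right) = 242662 \left(\left(\left(- \frac{1}{209445}\right) \left(- \frac{1}{45}\right) + \frac{16569}{224645}\right) + 296055\right) = 242662 \left(\left(\frac{1}{9425025} + \frac{16569}{224645}\right) + 296055\right) = 242662 \left(\frac{31232692774}{423456948225} + 296055\right) = 242662 \cdot \frac{125366578039445149}{423456948225} = \frac{30421704560207838746638}{423456948225}$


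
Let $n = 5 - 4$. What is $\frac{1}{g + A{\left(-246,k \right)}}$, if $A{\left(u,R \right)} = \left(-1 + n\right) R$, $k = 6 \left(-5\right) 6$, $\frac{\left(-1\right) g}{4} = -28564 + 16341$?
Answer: $\frac{1}{48892} \approx 2.0453 \cdot 10^{-5}$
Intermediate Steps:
$g = 48892$ ($g = - 4 \left(-28564 + 16341\right) = \left(-4\right) \left(-12223\right) = 48892$)
$n = 1$
$k = -180$ ($k = \left(-30\right) 6 = -180$)
$A{\left(u,R \right)} = 0$ ($A{\left(u,R \right)} = \left(-1 + 1\right) R = 0 R = 0$)
$\frac{1}{g + A{\left(-246,k \right)}} = \frac{1}{48892 + 0} = \frac{1}{48892}$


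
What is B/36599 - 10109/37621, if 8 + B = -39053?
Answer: -1839493172/1376890979 ≈ -1.3360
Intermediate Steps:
B = -39061 (B = -8 - 39053 = -39061)
B/36599 - 10109/37621 = -39061/36599 - 10109/37621 = -1839493172/1376890979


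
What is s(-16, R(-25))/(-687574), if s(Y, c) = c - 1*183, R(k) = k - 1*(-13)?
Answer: 195/687574 ≈ 0.00028361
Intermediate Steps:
R(k) = 13 + k (R(k) = k + 13 = 13 + k)
s(Y, c) = -183 + c (s(Y, c) = c - 183 = -183 + c)
s(-16, R(-25))/(-687574) = (-183 + (13 - 25))/(-687574) = (-183 - 12)*(-1/687574) = -195*(-1/687574) = 195/687574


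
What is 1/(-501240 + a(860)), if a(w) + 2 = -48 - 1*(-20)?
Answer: -1/501270 ≈ -1.9949e-6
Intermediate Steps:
a(w) = -30 (a(w) = -2 + (-48 - 1*(-20)) = -2 + (-48 + 20) = -2 - 28 = -30)
1/(-501240 + a(860)) = 1/(-501240 - 30) = 1/(-501270) = -1/501270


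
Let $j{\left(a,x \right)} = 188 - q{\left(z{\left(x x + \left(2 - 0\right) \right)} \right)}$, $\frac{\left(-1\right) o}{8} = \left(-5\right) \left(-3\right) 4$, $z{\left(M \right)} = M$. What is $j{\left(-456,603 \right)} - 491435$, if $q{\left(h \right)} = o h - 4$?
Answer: $174042037$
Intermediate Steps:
$o = -480$ ($o = - 8 \left(-5\right) \left(-3\right) 4 = - 8 \cdot 15 \cdot 4 = \left(-8\right) 60 = -480$)
$q{\left(h \right)} = -4 - 480 h$ ($q{\left(h \right)} = - 480 h - 4 = -4 - 480 h$)
$j{\left(a,x \right)} = 1152 + 480 x^{2}$ ($j{\left(a,x \right)} = 188 - \left(-4 - 480 \left(x x + \left(2 - 0\right)\right)\right) = 188 - \left(-4 - 480 \left(x^{2} + \left(2 + 0\right)\right)\right) = 188 - \left(-4 - 480 \left(x^{2} + 2\right)\right) = 188 - \left(-4 - 480 \left(2 + x^{2}\right)\right) = 188 - \left(-4 - \left(960 + 480 x^{2}\right)\right) = 188 - \left(-964 - 480 x^{2}\right) = 188 + \left(964 + 480 x^{2}\right) = 1152 + 480 x^{2}$)
$j{\left(-456,603 \right)} - 491435 = \left(1152 + 480 \cdot 603^{2}\right) - 491435 = \left(1152 + 480 \cdot 363609\right) - 491435 = \left(1152 + 174532320\right) - 491435 = 174533472 - 491435 = 174042037$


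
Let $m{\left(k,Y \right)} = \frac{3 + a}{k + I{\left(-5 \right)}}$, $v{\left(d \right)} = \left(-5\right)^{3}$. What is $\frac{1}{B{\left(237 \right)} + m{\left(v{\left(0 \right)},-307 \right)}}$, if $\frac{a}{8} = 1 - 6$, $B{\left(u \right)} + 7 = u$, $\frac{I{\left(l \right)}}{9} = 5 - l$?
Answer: $\frac{35}{8087} \approx 0.0043279$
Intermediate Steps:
$I{\left(l \right)} = 45 - 9 l$ ($I{\left(l \right)} = 9 \left(5 - l\right) = 45 - 9 l$)
$B{\left(u \right)} = -7 + u$
$v{\left(d \right)} = -125$
$a = -40$ ($a = 8 \left(1 - 6\right) = 8 \left(-5\right) = -40$)
$m{\left(k,Y \right)} = - \frac{37}{90 + k}$ ($m{\left(k,Y \right)} = \frac{3 - 40}{k + \left(45 - -45\right)} = - \frac{37}{k + \left(45 + 45\right)} = - \frac{37}{k + 90} = - \frac{37}{90 + k}$)
$\frac{1}{B{\left(237 \right)} + m{\left(v{\left(0 \right)},-307 \right)}} = \frac{1}{\left(-7 + 237\right) - \frac{37}{90 - 125}} = \frac{1}{230 - \frac{37}{-35}} = \frac{1}{230 - - \frac{37}{35}} = \frac{1}{230 + \frac{37}{35}} = \frac{1}{\frac{8087}{35}} = \frac{35}{8087}$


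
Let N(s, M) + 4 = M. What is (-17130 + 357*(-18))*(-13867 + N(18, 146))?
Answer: 323306100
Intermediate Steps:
N(s, M) = -4 + M
(-17130 + 357*(-18))*(-13867 + N(18, 146)) = (-17130 + 357*(-18))*(-13867 + (-4 + 146)) = (-17130 - 6426)*(-13867 + 142) = -23556*(-13725) = 323306100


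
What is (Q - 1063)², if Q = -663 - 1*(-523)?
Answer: 1447209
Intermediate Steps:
Q = -140 (Q = -663 + 523 = -140)
(Q - 1063)² = (-140 - 1063)² = (-1203)² = 1447209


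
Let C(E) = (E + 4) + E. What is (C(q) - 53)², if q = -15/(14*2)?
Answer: 491401/196 ≈ 2507.1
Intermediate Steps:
q = -15/28 ≈ -0.53571
C(E) = 4 + 2*E (C(E) = (4 + E) + E = 4 + 2*E)
(C(q) - 53)² = ((4 + 2*(-15/28)) - 53)² = ((4 - 15/14) - 53)² = (41/14 - 53)² = (-701/14)² = 491401/196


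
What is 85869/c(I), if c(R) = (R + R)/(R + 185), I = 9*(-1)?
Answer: -839608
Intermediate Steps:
I = -9
c(R) = 2*R/(185 + R) (c(R) = (2*R)/(185 + R) = 2*R/(185 + R))
85869/c(I) = 85869/((2*(-9)/(185 - 9))) = 85869/((2*(-9)/176)) = 85869/((2*(-9)*(1/176))) = 85869/(-9/88) = 85869*(-88/9) = -839608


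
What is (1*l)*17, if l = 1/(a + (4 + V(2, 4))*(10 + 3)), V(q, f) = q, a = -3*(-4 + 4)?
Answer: 17/78 ≈ 0.21795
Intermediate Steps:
a = 0 (a = -3*0 = 0)
l = 1/78 (l = 1/(0 + (4 + 2)*(10 + 3)) = 1/(0 + 6*13) = 1/(0 + 78) = 1/78 ≈ 0.012821)
(1*l)*17 = (1*(1/78))*17 = (1/78)*17 = 17/78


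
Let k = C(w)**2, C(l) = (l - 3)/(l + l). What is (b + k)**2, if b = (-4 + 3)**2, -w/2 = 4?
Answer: 142129/65536 ≈ 2.1687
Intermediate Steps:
w = -8 (w = -2*4 = -8)
C(l) = (-3 + l)/(2*l) (C(l) = (-3 + l)/((2*l)) = (-3 + l)*(1/(2*l)) = (-3 + l)/(2*l))
k = 121/256 (k = ((1/2)*(-3 - 8)/(-8))**2 = ((1/2)*(-1/8)*(-11))**2 = (11/16)**2 = 121/256 ≈ 0.47266)
b = 1 (b = (-1)**2 = 1)
(b + k)**2 = (1 + 121/256)**2 = (377/256)**2 = 142129/65536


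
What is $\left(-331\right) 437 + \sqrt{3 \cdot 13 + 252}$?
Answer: $-144647 + \sqrt{291} \approx -1.4463 \cdot 10^{5}$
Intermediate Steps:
$\left(-331\right) 437 + \sqrt{3 \cdot 13 + 252} = -144647 + \sqrt{39 + 252} = -144647 + \sqrt{291}$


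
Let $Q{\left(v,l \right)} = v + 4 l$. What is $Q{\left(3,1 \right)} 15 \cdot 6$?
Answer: $630$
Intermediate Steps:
$Q{\left(3,1 \right)} 15 \cdot 6 = \left(3 + 4 \cdot 1\right) 15 \cdot 6 = \left(3 + 4\right) 15 \cdot 6 = 7 \cdot 15 \cdot 6 = 105 \cdot 6 = 630$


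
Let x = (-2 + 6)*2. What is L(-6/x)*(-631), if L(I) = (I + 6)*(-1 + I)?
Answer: 92757/16 ≈ 5797.3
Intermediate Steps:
x = 8 (x = 4*2 = 8)
L(I) = (-1 + I)*(6 + I) (L(I) = (6 + I)*(-1 + I) = (-1 + I)*(6 + I))
L(-6/x)*(-631) = (-6 + (-6/8)² + 5*(-6/8))*(-631) = (-6 + (-6*⅛)² + 5*(-6*⅛))*(-631) = (-6 + (-¾)² + 5*(-¾))*(-631) = (-6 + 9/16 - 15/4)*(-631) = -147/16*(-631) = 92757/16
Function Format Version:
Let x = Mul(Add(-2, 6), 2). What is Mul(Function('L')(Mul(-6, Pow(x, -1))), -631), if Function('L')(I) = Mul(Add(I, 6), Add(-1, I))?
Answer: Rational(92757, 16) ≈ 5797.3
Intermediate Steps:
x = 8 (x = Mul(4, 2) = 8)
Function('L')(I) = Mul(Add(-1, I), Add(6, I)) (Function('L')(I) = Mul(Add(6, I), Add(-1, I)) = Mul(Add(-1, I), Add(6, I)))
Mul(Function('L')(Mul(-6, Pow(x, -1))), -631) = Mul(Add(-6, Pow(Mul(-6, Pow(8, -1)), 2), Mul(5, Mul(-6, Pow(8, -1)))), -631) = Mul(Add(-6, Pow(Mul(-6, Rational(1, 8)), 2), Mul(5, Mul(-6, Rational(1, 8)))), -631) = Mul(Add(-6, Pow(Rational(-3, 4), 2), Mul(5, Rational(-3, 4))), -631) = Mul(Add(-6, Rational(9, 16), Rational(-15, 4)), -631) = Mul(Rational(-147, 16), -631) = Rational(92757, 16)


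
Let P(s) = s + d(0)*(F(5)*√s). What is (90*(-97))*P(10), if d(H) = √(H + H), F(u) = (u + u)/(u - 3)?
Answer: -87300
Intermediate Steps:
F(u) = 2*u/(-3 + u) (F(u) = (2*u)/(-3 + u) = 2*u/(-3 + u))
d(H) = √2*√H (d(H) = √(2*H) = √2*√H)
P(s) = s (P(s) = s + (√2*√0)*((2*5/(-3 + 5))*√s) = s + (√2*0)*((2*5/2)*√s) = s + 0*((2*5*(½))*√s) = s + 0*(5*√s) = s + 0 = s)
(90*(-97))*P(10) = (90*(-97))*10 = -8730*10 = -87300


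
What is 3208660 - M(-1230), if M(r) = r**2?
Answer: 1695760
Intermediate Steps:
3208660 - M(-1230) = 3208660 - 1*(-1230)**2 = 3208660 - 1*1512900 = 3208660 - 1512900 = 1695760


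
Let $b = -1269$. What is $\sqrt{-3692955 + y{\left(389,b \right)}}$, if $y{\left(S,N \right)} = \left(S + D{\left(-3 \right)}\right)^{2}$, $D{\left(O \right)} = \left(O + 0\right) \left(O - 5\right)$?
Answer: $i \sqrt{3522386} \approx 1876.8 i$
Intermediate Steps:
$D{\left(O \right)} = O \left(-5 + O\right)$
$y{\left(S,N \right)} = \left(24 + S\right)^{2}$ ($y{\left(S,N \right)} = \left(S - 3 \left(-5 - 3\right)\right)^{2} = \left(S - -24\right)^{2} = \left(S + 24\right)^{2} = \left(24 + S\right)^{2}$)
$\sqrt{-3692955 + y{\left(389,b \right)}} = \sqrt{-3692955 + \left(24 + 389\right)^{2}} = \sqrt{-3692955 + 413^{2}} = \sqrt{-3692955 + 170569} = \sqrt{-3522386} = i \sqrt{3522386}$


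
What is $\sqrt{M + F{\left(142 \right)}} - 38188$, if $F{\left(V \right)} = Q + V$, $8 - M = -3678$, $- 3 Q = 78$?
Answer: $-38188 + \sqrt{3802} \approx -38126.0$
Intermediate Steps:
$Q = -26$ ($Q = \left(- \frac{1}{3}\right) 78 = -26$)
$M = 3686$ ($M = 8 - -3678 = 8 + 3678 = 3686$)
$F{\left(V \right)} = -26 + V$
$\sqrt{M + F{\left(142 \right)}} - 38188 = \sqrt{3686 + \left(-26 + 142\right)} - 38188 = \sqrt{3686 + 116} - 38188 = \sqrt{3802} - 38188 = -38188 + \sqrt{3802}$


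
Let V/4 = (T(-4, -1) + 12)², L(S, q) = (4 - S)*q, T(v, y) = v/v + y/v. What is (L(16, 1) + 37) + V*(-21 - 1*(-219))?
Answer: 278141/2 ≈ 1.3907e+5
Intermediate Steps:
T(v, y) = 1 + y/v
L(S, q) = q*(4 - S)
V = 2809/4 (V = 4*((-4 - 1)/(-4) + 12)² = 4*(-¼*(-5) + 12)² = 4*(5/4 + 12)² = 4*(53/4)² = 4*(2809/16) = 2809/4 ≈ 702.25)
(L(16, 1) + 37) + V*(-21 - 1*(-219)) = (1*(4 - 1*16) + 37) + 2809*(-21 - 1*(-219))/4 = (1*(4 - 16) + 37) + 2809*(-21 + 219)/4 = (1*(-12) + 37) + (2809/4)*198 = (-12 + 37) + 278091/2 = 25 + 278091/2 = 278141/2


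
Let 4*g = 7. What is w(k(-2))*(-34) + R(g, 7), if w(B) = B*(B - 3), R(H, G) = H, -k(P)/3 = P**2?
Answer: -24473/4 ≈ -6118.3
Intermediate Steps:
k(P) = -3*P**2
g = 7/4 (g = (1/4)*7 = 7/4 ≈ 1.7500)
w(B) = B*(-3 + B)
w(k(-2))*(-34) + R(g, 7) = ((-3*(-2)**2)*(-3 - 3*(-2)**2))*(-34) + 7/4 = ((-3*4)*(-3 - 3*4))*(-34) + 7/4 = -12*(-3 - 12)*(-34) + 7/4 = -12*(-15)*(-34) + 7/4 = 180*(-34) + 7/4 = -6120 + 7/4 = -24473/4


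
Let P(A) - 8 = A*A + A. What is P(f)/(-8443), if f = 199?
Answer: -39808/8443 ≈ -4.7149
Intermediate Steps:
P(A) = 8 + A + A² (P(A) = 8 + (A*A + A) = 8 + (A² + A) = 8 + (A + A²) = 8 + A + A²)
P(f)/(-8443) = (8 + 199 + 199²)/(-8443) = (8 + 199 + 39601)*(-1/8443) = 39808*(-1/8443) = -39808/8443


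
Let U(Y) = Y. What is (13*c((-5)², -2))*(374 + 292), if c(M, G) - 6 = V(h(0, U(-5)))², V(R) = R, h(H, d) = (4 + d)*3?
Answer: 129870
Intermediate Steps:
h(H, d) = 12 + 3*d
c(M, G) = 15 (c(M, G) = 6 + (12 + 3*(-5))² = 6 + (12 - 15)² = 6 + (-3)² = 6 + 9 = 15)
(13*c((-5)², -2))*(374 + 292) = (13*15)*(374 + 292) = 195*666 = 129870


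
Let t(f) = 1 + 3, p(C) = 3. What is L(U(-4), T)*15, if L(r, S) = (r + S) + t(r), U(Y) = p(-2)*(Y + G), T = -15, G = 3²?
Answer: 60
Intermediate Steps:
G = 9
t(f) = 4
U(Y) = 27 + 3*Y (U(Y) = 3*(Y + 9) = 3*(9 + Y) = 27 + 3*Y)
L(r, S) = 4 + S + r (L(r, S) = (r + S) + 4 = (S + r) + 4 = 4 + S + r)
L(U(-4), T)*15 = (4 - 15 + (27 + 3*(-4)))*15 = (4 - 15 + (27 - 12))*15 = (4 - 15 + 15)*15 = 4*15 = 60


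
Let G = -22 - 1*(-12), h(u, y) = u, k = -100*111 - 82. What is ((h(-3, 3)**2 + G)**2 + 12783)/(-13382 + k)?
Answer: -3196/6141 ≈ -0.52044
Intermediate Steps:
k = -11182 (k = -11100 - 82 = -11182)
G = -10 (G = -22 + 12 = -10)
((h(-3, 3)**2 + G)**2 + 12783)/(-13382 + k) = (((-3)**2 - 10)**2 + 12783)/(-13382 - 11182) = ((9 - 10)**2 + 12783)/(-24564) = ((-1)**2 + 12783)*(-1/24564) = (1 + 12783)*(-1/24564) = 12784*(-1/24564) = -3196/6141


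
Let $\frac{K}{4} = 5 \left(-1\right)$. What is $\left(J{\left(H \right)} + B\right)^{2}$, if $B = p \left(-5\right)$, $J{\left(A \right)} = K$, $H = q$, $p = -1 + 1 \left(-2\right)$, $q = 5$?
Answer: $25$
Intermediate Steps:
$p = -3$ ($p = -1 - 2 = -3$)
$K = -20$ ($K = 4 \cdot 5 \left(-1\right) = 4 \left(-5\right) = -20$)
$H = 5$
$J{\left(A \right)} = -20$
$B = 15$ ($B = \left(-3\right) \left(-5\right) = 15$)
$\left(J{\left(H \right)} + B\right)^{2} = \left(-20 + 15\right)^{2} = \left(-5\right)^{2} = 25$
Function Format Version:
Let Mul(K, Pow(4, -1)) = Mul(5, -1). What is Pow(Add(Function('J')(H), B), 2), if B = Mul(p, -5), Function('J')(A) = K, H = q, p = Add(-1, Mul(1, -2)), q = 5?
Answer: 25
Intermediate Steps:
p = -3 (p = Add(-1, -2) = -3)
K = -20 (K = Mul(4, Mul(5, -1)) = Mul(4, -5) = -20)
H = 5
Function('J')(A) = -20
B = 15 (B = Mul(-3, -5) = 15)
Pow(Add(Function('J')(H), B), 2) = Pow(Add(-20, 15), 2) = Pow(-5, 2) = 25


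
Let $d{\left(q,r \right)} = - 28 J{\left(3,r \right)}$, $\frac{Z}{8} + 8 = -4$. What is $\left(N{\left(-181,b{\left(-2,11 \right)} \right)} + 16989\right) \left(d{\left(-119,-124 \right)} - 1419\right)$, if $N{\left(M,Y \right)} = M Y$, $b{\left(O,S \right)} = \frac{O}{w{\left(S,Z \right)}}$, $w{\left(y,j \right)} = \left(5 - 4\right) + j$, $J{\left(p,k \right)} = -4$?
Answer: $- \frac{2108966051}{95} \approx -2.22 \cdot 10^{7}$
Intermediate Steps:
$Z = -96$ ($Z = -64 + 8 \left(-4\right) = -64 - 32 = -96$)
$d{\left(q,r \right)} = 112$ ($d{\left(q,r \right)} = \left(-28\right) \left(-4\right) = 112$)
$w{\left(y,j \right)} = 1 + j$
$b{\left(O,S \right)} = - \frac{O}{95}$ ($b{\left(O,S \right)} = \frac{O}{1 - 96} = \frac{O}{-95} = O \left(- \frac{1}{95}\right) = - \frac{O}{95}$)
$\left(N{\left(-181,b{\left(-2,11 \right)} \right)} + 16989\right) \left(d{\left(-119,-124 \right)} - 1419\right) = \left(- 181 \left(\left(- \frac{1}{95}\right) \left(-2\right)\right) + 16989\right) \left(112 - 1419\right) = \left(\left(-181\right) \frac{2}{95} + 16989\right) \left(-1307\right) = \left(- \frac{362}{95} + 16989\right) \left(-1307\right) = \frac{1613593}{95} \left(-1307\right) = - \frac{2108966051}{95}$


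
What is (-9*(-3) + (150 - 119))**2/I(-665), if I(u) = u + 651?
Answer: -1682/7 ≈ -240.29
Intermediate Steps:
I(u) = 651 + u
(-9*(-3) + (150 - 119))**2/I(-665) = (-9*(-3) + (150 - 119))**2/(651 - 665) = (27 + 31)**2/(-14) = 58**2*(-1/14) = 3364*(-1/14) = -1682/7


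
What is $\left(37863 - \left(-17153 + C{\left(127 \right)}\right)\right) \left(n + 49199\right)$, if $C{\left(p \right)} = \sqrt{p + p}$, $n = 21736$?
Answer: $3902559960 - 70935 \sqrt{254} \approx 3.9014 \cdot 10^{9}$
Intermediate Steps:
$C{\left(p \right)} = \sqrt{2} \sqrt{p}$ ($C{\left(p \right)} = \sqrt{2 p} = \sqrt{2} \sqrt{p}$)
$\left(37863 - \left(-17153 + C{\left(127 \right)}\right)\right) \left(n + 49199\right) = \left(37863 + \left(17153 - \sqrt{2} \sqrt{127}\right)\right) \left(21736 + 49199\right) = \left(37863 + \left(17153 - \sqrt{254}\right)\right) 70935 = \left(55016 - \sqrt{254}\right) 70935 = 3902559960 - 70935 \sqrt{254}$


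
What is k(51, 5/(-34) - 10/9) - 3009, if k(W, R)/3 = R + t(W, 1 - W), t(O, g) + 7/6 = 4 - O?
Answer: -161021/51 ≈ -3157.3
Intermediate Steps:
t(O, g) = 17/6 - O (t(O, g) = -7/6 + (4 - O) = 17/6 - O)
k(W, R) = 17/2 - 3*W + 3*R (k(W, R) = 3*(R + (17/6 - W)) = 3*(17/6 + R - W) = 17/2 - 3*W + 3*R)
k(51, 5/(-34) - 10/9) - 3009 = (17/2 - 3*51 + 3*(5/(-34) - 10/9)) - 3009 = (17/2 - 153 + 3*(5*(-1/34) - 10*⅑)) - 3009 = (17/2 - 153 + 3*(-5/34 - 10/9)) - 3009 = (17/2 - 153 + 3*(-385/306)) - 3009 = (17/2 - 153 - 385/102) - 3009 = -7562/51 - 3009 = -161021/51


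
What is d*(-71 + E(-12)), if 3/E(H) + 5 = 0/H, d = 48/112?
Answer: -1074/35 ≈ -30.686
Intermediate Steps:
d = 3/7 (d = 48*(1/112) = 3/7 ≈ 0.42857)
E(H) = -⅗ (E(H) = 3/(-5 + 0/H) = 3/(-5 + 0) = 3/(-5) = 3*(-⅕) = -⅗)
d*(-71 + E(-12)) = 3*(-71 - ⅗)/7 = (3/7)*(-358/5) = -1074/35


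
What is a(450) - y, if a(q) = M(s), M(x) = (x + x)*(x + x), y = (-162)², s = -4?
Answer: -26180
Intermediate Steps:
y = 26244
M(x) = 4*x² (M(x) = (2*x)*(2*x) = 4*x²)
a(q) = 64 (a(q) = 4*(-4)² = 4*16 = 64)
a(450) - y = 64 - 1*26244 = 64 - 26244 = -26180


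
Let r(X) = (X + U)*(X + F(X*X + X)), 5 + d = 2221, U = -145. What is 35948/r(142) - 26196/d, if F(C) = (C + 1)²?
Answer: -736539961379/62306021622 ≈ -11.821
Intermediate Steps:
d = 2216 (d = -5 + 2221 = 2216)
F(C) = (1 + C)²
r(X) = (-145 + X)*(X + (1 + X + X²)²) (r(X) = (X - 145)*(X + (1 + (X*X + X))²) = (-145 + X)*(X + (1 + (X² + X))²) = (-145 + X)*(X + (1 + (X + X²))²) = (-145 + X)*(X + (1 + X + X²)²))
35948/r(142) - 26196/d = 35948/(-145 + 142⁵ - 434*142 - 432*142² - 287*142³ - 143*142⁴) - 26196/2216 = 35948/(-145 + 57735339232 - 61628 - 432*20164 - 287*2863288 - 143*406586896) - 26196*1/2216 = 35948/(-145 + 57735339232 - 61628 - 8710848 - 821763656 - 58141926128) - 6549/554 = 35948/(-1237123173) - 6549/554 = 35948*(-1/1237123173) - 6549/554 = -3268/112465743 - 6549/554 = -736539961379/62306021622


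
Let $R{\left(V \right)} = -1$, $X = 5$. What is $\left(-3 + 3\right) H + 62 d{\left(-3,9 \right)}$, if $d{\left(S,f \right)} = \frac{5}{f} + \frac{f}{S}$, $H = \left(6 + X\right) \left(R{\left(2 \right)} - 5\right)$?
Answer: $- \frac{1364}{9} \approx -151.56$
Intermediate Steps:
$H = -66$ ($H = \left(6 + 5\right) \left(-1 - 5\right) = 11 \left(-6\right) = -66$)
$\left(-3 + 3\right) H + 62 d{\left(-3,9 \right)} = \left(-3 + 3\right) \left(-66\right) + 62 \left(\frac{5}{9} + \frac{9}{-3}\right) = 0 \left(-66\right) + 62 \left(5 \cdot \frac{1}{9} + 9 \left(- \frac{1}{3}\right)\right) = 0 + 62 \left(\frac{5}{9} - 3\right) = 0 + 62 \left(- \frac{22}{9}\right) = 0 - \frac{1364}{9} = - \frac{1364}{9}$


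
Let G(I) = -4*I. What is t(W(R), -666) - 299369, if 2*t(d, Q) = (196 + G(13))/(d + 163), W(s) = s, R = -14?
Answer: -44605909/149 ≈ -2.9937e+5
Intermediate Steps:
t(d, Q) = 72/(163 + d) (t(d, Q) = ((196 - 4*13)/(d + 163))/2 = ((196 - 52)/(163 + d))/2 = (144/(163 + d))/2 = 72/(163 + d))
t(W(R), -666) - 299369 = 72/(163 - 14) - 299369 = 72/149 - 299369 = -44605909/149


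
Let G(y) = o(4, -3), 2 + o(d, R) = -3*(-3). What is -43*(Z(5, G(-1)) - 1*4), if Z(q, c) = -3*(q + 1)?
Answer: 946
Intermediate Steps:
o(d, R) = 7 (o(d, R) = -2 - 3*(-3) = -2 + 9 = 7)
G(y) = 7
Z(q, c) = -3 - 3*q (Z(q, c) = -3*(1 + q) = -3 - 3*q)
-43*(Z(5, G(-1)) - 1*4) = -43*((-3 - 3*5) - 1*4) = -43*((-3 - 15) - 4) = -43*(-18 - 4) = -43*(-22) = 946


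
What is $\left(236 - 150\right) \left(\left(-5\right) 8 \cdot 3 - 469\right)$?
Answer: $-50654$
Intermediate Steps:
$\left(236 - 150\right) \left(\left(-5\right) 8 \cdot 3 - 469\right) = 86 \left(\left(-40\right) 3 - 469\right) = 86 \left(-120 - 469\right) = 86 \left(-589\right) = -50654$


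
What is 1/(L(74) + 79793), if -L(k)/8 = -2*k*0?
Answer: 1/79793 ≈ 1.2532e-5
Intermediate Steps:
L(k) = 0 (L(k) = -8*(-2*k)*0 = -8*0 = 0)
1/(L(74) + 79793) = 1/(0 + 79793) = 1/79793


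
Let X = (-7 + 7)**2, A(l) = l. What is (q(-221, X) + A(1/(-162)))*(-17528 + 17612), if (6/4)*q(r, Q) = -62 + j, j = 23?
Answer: -58982/27 ≈ -2184.5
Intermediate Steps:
X = 0 (X = 0**2 = 0)
q(r, Q) = -26 (q(r, Q) = 2*(-62 + 23)/3 = (2/3)*(-39) = -26)
(q(-221, X) + A(1/(-162)))*(-17528 + 17612) = (-26 + 1/(-162))*(-17528 + 17612) = (-26 - 1/162)*84 = -4213/162*84 = -58982/27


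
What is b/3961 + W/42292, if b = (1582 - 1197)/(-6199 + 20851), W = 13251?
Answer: 8739305659/27891848898 ≈ 0.31333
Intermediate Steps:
b = 35/1332 (b = 385/14652 = 385*(1/14652) = 35/1332 ≈ 0.026276)
b/3961 + W/42292 = (35/1332)/3961 + 13251/42292 = (35/1332)*(1/3961) + 13251*(1/42292) = 35/5276052 + 13251/42292 = 8739305659/27891848898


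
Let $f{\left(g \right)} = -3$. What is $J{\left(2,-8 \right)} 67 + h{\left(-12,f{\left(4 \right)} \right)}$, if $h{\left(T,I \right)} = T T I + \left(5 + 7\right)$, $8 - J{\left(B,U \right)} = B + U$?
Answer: $518$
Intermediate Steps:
$J{\left(B,U \right)} = 8 - B - U$ ($J{\left(B,U \right)} = 8 - \left(B + U\right) = 8 - B - U$)
$h{\left(T,I \right)} = 12 + I T^{2}$ ($h{\left(T,I \right)} = T^{2} I + 12 = I T^{2} + 12 = 12 + I T^{2}$)
$J{\left(2,-8 \right)} 67 + h{\left(-12,f{\left(4 \right)} \right)} = \left(8 - 2 - -8\right) 67 + \left(12 - 3 \left(-12\right)^{2}\right) = \left(8 - 2 + 8\right) 67 + \left(12 - 432\right) = 14 \cdot 67 + \left(12 - 432\right) = 938 - 420 = 518$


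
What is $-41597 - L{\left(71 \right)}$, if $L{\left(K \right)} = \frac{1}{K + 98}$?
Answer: $- \frac{7029894}{169} \approx -41597.0$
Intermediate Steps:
$L{\left(K \right)} = \frac{1}{98 + K}$
$-41597 - L{\left(71 \right)} = -41597 - \frac{1}{98 + 71} = -41597 - \frac{1}{169} = - \frac{7029894}{169}$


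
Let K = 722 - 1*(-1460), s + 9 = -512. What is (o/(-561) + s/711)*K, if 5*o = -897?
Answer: -599059372/664785 ≈ -901.13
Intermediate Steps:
s = -521 (s = -9 - 512 = -521)
o = -897/5 (o = (1/5)*(-897) = -897/5 ≈ -179.40)
K = 2182 (K = 722 + 1460 = 2182)
(o/(-561) + s/711)*K = (-897/5/(-561) - 521/711)*2182 = (-897/5*(-1/561) - 521*1/711)*2182 = (299/935 - 521/711)*2182 = -274546/664785*2182 = -599059372/664785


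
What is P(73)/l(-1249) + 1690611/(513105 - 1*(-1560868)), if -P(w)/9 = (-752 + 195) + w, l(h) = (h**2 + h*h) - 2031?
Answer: 5280310296669/6466587668783 ≈ 0.81655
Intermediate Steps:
l(h) = -2031 + 2*h**2 (l(h) = (h**2 + h**2) - 2031 = 2*h**2 - 2031 = -2031 + 2*h**2)
P(w) = 5013 - 9*w (P(w) = -9*((-752 + 195) + w) = -9*(-557 + w) = 5013 - 9*w)
P(73)/l(-1249) + 1690611/(513105 - 1*(-1560868)) = (5013 - 9*73)/(-2031 + 2*(-1249)**2) + 1690611/(513105 - 1*(-1560868)) = (5013 - 657)/(-2031 + 2*1560001) + 1690611/(513105 + 1560868) = 4356/(-2031 + 3120002) + 1690611/2073973 = 4356/3117971 + 1690611*(1/2073973) = 4356*(1/3117971) + 1690611/2073973 = 4356/3117971 + 1690611/2073973 = 5280310296669/6466587668783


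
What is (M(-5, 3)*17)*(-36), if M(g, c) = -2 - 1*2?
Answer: 2448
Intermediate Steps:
M(g, c) = -4 (M(g, c) = -2 - 2 = -4)
(M(-5, 3)*17)*(-36) = -4*17*(-36) = -68*(-36) = 2448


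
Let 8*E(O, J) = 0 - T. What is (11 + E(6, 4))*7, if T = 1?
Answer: 609/8 ≈ 76.125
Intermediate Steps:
E(O, J) = -⅛ (E(O, J) = (0 - 1*1)/8 = (0 - 1)/8 = (⅛)*(-1) = -⅛)
(11 + E(6, 4))*7 = (11 - ⅛)*7 = (87/8)*7 = 609/8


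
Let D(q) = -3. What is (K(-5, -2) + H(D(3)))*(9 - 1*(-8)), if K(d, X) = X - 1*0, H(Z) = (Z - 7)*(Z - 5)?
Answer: 1326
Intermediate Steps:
H(Z) = (-7 + Z)*(-5 + Z)
K(d, X) = X (K(d, X) = X + 0 = X)
(K(-5, -2) + H(D(3)))*(9 - 1*(-8)) = (-2 + (35 + (-3)**2 - 12*(-3)))*(9 - 1*(-8)) = (-2 + (35 + 9 + 36))*(9 + 8) = (-2 + 80)*17 = 78*17 = 1326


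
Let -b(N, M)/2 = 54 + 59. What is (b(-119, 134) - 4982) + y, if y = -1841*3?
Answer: -10731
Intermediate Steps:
b(N, M) = -226 (b(N, M) = -2*(54 + 59) = -2*113 = -226)
y = -5523
(b(-119, 134) - 4982) + y = (-226 - 4982) - 5523 = -5208 - 5523 = -10731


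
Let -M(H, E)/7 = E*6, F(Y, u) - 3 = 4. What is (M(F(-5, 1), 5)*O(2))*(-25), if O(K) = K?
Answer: 10500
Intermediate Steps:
F(Y, u) = 7 (F(Y, u) = 3 + 4 = 7)
M(H, E) = -42*E (M(H, E) = -7*E*6 = -42*E)
(M(F(-5, 1), 5)*O(2))*(-25) = (-42*5*2)*(-25) = -210*2*(-25) = -420*(-25) = 10500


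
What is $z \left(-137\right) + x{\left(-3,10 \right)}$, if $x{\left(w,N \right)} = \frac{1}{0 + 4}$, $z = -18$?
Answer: $\frac{9865}{4} \approx 2466.3$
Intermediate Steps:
$x{\left(w,N \right)} = \frac{1}{4}$
$z \left(-137\right) + x{\left(-3,10 \right)} = \left(-18\right) \left(-137\right) + \frac{1}{4} = 2466 + \frac{1}{4} = \frac{9865}{4}$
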